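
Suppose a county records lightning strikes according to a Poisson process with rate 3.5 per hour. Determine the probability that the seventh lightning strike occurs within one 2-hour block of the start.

Over the interval, μ = 3.5 × 2 = 7 (a 2-hour block = 2 hours).
The seventh arrival falls in the interval iff at least 7 events occur there: P(S_7 ≤ t) = P(N ≥ 7) = 1 − P(N ≤ 6) ≈ 0.5503.

0.5503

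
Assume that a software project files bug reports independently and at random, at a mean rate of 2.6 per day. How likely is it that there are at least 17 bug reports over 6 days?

0.3944

Over the interval, μ = 2.6 × 6 = 15.6 (6 days).
P(N ≥ 17) = 1 − P(N ≤ 16) = 1 − Σ_{j=0}^{16} e^(−μ) μ^j/j! ≈ 0.3944.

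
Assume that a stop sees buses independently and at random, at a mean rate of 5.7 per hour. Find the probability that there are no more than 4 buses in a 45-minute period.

0.5753

Over the interval, μ = 5.7 × 0.75 = 4.275 (a 45-minute period = 0.75 hours).
P(N ≤ 4) = Σ_{j=0}^{4} e^(−μ) μ^j/j! ≈ 0.5753.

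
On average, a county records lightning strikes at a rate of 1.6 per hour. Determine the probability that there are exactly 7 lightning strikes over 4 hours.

Over the interval, μ = 1.6 × 4 = 6.4 (4 hours).
P(N = 7) = e^(−μ) μ^7/7! = e^(−6.4) · 6.4^7/5040 ≈ 0.1450.

0.1450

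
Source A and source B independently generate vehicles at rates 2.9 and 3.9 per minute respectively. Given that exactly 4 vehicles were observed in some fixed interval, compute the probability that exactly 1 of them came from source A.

Given the total, each event is independently from source A with probability p = λ_A/(λ_A+λ_B) = 2.9/6.8 ≈ 0.4265.
So K ~ Binomial(4, 2.9/6.8): P(K = 1) = C(4,1) · (2.9/6.8)^1 · (3.9/6.8)^3 ≈ 0.3218.

0.3218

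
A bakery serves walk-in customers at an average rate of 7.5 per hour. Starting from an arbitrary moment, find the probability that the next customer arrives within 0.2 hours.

0.7769

Inter-arrival times are exponential with rate λ = 7.5 per hour.
P(T ≤ 0.2) = 1 − e^(−λt) = 1 − e^(−7.5 × 0.2) = 1 − e^(−1.5) ≈ 0.7769.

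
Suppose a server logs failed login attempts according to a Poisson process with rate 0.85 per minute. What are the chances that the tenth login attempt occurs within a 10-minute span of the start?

Over the interval, μ = 0.85 × 10 = 8.5 (a 10-minute span = 10 minutes).
The tenth arrival falls in the interval iff at least 10 events occur there: P(S_10 ≤ t) = P(N ≥ 10) = 1 − P(N ≤ 9) ≈ 0.3470.

0.3470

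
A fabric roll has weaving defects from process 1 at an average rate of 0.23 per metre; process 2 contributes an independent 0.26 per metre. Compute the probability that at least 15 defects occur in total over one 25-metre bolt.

Independent Poisson processes superpose: combined rate λ = 0.23 + 0.26 = 0.49 per metre.
Over the interval, μ = 0.49 × 25 = 12.25 (a 25-metre bolt = 25 metres).
P(N ≥ 15) = 1 − P(N ≤ 14) ≈ 0.2511.

0.2511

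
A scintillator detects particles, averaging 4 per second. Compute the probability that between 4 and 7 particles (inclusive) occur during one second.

With mean μ = 4 per second,
P(4 ≤ N ≤ 7) = Σ_{j=4}^{7} e^(−4) · 4^j/j! ≈ 0.5154.

0.5154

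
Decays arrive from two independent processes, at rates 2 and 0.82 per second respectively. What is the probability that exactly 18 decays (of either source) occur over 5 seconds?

Independent Poisson processes superpose: combined rate λ = 2 + 0.82 = 2.82 per second.
Over the interval, μ = 2.82 × 5 = 14.1 (5 seconds).
P(N = 18) = e^(−14.1) · 14.1^18/18! ≈ 0.0570.

0.0570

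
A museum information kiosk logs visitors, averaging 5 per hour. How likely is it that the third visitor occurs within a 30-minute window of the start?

0.4562

Over the interval, μ = 5 × 0.5 = 2.5 (a 30-minute window = 0.5 hours).
The third arrival falls in the interval iff at least 3 events occur there: P(S_3 ≤ t) = P(N ≥ 3) = 1 − P(N ≤ 2) ≈ 0.4562.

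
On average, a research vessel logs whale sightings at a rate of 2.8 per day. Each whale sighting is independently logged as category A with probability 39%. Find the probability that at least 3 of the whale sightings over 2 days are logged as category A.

Thinning: the whale sightings that are logged as category A themselves form a Poisson process with rate 0.39 × 2.8 = 1.092 per day.
Over the interval, μ = 1.092 × 2 = 2.184 (2 days).
P(N ≥ 3) = 1 − P(N ≤ 2) ≈ 0.3730.

0.3730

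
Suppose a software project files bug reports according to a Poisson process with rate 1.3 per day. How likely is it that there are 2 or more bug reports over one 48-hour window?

Over the interval, μ = 1.3 × 2 = 2.6 (a 48-hour window = 2 days).
P(N ≥ 2) = 1 − P(N ≤ 1) = 1 − Σ_{j=0}^{1} e^(−μ) μ^j/j! ≈ 0.7326.

0.7326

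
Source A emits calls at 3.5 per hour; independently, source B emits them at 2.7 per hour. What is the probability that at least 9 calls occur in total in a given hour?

0.1741

Independent Poisson processes superpose: combined rate λ = 3.5 + 2.7 = 6.2 per hour.
So μ = 6.2.
P(N ≥ 9) = 1 − P(N ≤ 8) ≈ 0.1741.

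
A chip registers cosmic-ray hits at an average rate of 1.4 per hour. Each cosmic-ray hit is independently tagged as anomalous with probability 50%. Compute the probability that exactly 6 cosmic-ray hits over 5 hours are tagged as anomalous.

0.0771

Thinning: the cosmic-ray hits that are tagged as anomalous themselves form a Poisson process with rate 0.5 × 1.4 = 0.7 per hour.
Over the interval, μ = 0.7 × 5 = 3.5 (5 hours).
P(N = 6) = e^(−3.5) · 3.5^6/6! ≈ 0.0771.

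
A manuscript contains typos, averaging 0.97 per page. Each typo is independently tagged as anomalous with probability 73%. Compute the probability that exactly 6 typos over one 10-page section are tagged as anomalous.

Thinning: the typos that are tagged as anomalous themselves form a Poisson process with rate 0.73 × 0.97 = 0.7081 per page.
Over the interval, μ = 0.7081 × 10 = 7.081 (a 10-page section = 10 pages).
P(N = 6) = e^(−7.081) · 7.081^6/6! ≈ 0.1472.

0.1472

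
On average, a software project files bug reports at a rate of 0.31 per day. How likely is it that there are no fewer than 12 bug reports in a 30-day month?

0.2270

Over the interval, μ = 0.31 × 30 = 9.3 (a 30-day month = 30 days).
P(N ≥ 12) = 1 − P(N ≤ 11) = 1 − Σ_{j=0}^{11} e^(−μ) μ^j/j! ≈ 0.2270.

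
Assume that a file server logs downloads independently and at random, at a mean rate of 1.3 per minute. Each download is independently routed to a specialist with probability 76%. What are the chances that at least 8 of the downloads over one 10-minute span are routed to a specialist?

0.7688

Thinning: the downloads that are routed to a specialist themselves form a Poisson process with rate 0.76 × 1.3 = 0.988 per minute.
Over the interval, μ = 0.988 × 10 = 9.88 (a 10-minute span = 10 minutes).
P(N ≥ 8) = 1 − P(N ≤ 7) ≈ 0.7688.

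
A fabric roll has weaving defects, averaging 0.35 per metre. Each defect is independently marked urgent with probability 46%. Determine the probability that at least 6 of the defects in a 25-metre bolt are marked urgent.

0.2188

Thinning: the defects that are marked urgent themselves form a Poisson process with rate 0.46 × 0.35 = 0.161 per metre.
Over the interval, μ = 0.161 × 25 = 4.025 (a 25-metre bolt = 25 metres).
P(N ≥ 6) = 1 − P(N ≤ 5) ≈ 0.2188.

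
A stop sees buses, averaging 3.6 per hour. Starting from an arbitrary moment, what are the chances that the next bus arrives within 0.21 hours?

Inter-arrival times are exponential with rate λ = 3.6 per hour.
P(T ≤ 0.21) = 1 − e^(−λt) = 1 − e^(−3.6 × 0.21) = 1 − e^(−0.756) ≈ 0.5305.

0.5305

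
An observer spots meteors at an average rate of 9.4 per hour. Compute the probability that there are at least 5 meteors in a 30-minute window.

Over the interval, μ = 9.4 × 0.5 = 4.7 (a 30-minute window = 0.5 hours).
P(N ≥ 5) = 1 − P(N ≤ 4) = 1 − Σ_{j=0}^{4} e^(−μ) μ^j/j! ≈ 0.5054.

0.5054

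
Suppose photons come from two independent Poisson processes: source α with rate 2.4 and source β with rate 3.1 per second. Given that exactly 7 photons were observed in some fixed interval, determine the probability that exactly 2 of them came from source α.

Given the total, each event is independently from source α with probability p = λ_α/(λ_α+λ_β) = 2.4/5.5 ≈ 0.4364.
So K ~ Binomial(7, 2.4/5.5): P(K = 2) = C(7,2) · (2.4/5.5)^2 · (3.1/5.5)^5 ≈ 0.2275.

0.2275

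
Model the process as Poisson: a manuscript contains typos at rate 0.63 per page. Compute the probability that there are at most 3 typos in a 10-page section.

0.1264

Over the interval, μ = 0.63 × 10 = 6.3 (a 10-page section = 10 pages).
P(N ≤ 3) = Σ_{j=0}^{3} e^(−μ) μ^j/j! ≈ 0.1264.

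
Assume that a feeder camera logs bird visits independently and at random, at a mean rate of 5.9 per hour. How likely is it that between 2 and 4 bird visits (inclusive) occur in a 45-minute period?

0.4814

Over the interval, μ = 5.9 × 0.75 = 4.425 (a 45-minute period = 0.75 hours).
P(2 ≤ N ≤ 4) = Σ_{j=2}^{4} e^(−4.425) · 4.425^j/j! ≈ 0.4814.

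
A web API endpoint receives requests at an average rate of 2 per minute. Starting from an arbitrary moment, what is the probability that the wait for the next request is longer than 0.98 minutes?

The wait for the next event is exponential with rate λ = 2 per minute.
P(T > 0.98) = e^(−λt) = e^(−2 × 0.98) = e^(−1.96) ≈ 0.1409.

0.1409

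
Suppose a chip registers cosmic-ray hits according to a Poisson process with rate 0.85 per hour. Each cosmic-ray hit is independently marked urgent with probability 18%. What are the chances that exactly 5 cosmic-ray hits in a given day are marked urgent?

Thinning: the cosmic-ray hits that are marked urgent themselves form a Poisson process with rate 0.18 × 0.85 = 0.153 per hour.
Over the interval, μ = 0.153 × 24 = 3.672 (a day = 24 hours).
P(N = 5) = e^(−3.672) · 3.672^5/5! ≈ 0.1414.

0.1414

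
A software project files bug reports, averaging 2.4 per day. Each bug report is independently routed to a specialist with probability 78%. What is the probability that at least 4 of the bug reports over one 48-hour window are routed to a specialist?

Thinning: the bug reports that are routed to a specialist themselves form a Poisson process with rate 0.78 × 2.4 = 1.872 per day.
Over the interval, μ = 1.872 × 2 = 3.744 (a 48-hour window = 2 days).
P(N ≥ 4) = 1 − P(N ≤ 3) ≈ 0.5150.

0.5150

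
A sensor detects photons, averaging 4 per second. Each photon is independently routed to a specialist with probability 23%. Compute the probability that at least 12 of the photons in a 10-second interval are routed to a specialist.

Thinning: the photons that are routed to a specialist themselves form a Poisson process with rate 0.23 × 4 = 0.92 per second.
Over the interval, μ = 0.92 × 10 = 9.2 (a 10-second interval = 10 seconds).
P(N ≥ 12) = 1 − P(N ≤ 11) ≈ 0.2168.

0.2168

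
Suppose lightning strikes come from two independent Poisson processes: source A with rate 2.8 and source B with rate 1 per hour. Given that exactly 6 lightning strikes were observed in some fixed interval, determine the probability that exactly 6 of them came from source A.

Given the total, each event is independently from source A with probability p = λ_A/(λ_A+λ_B) = 2.8/3.8 ≈ 0.7368.
So K ~ Binomial(6, 2.8/3.8): P(K = 6) = C(6,6) · (2.8/3.8)^6 · (1/3.8)^0 ≈ 0.1600.

0.1600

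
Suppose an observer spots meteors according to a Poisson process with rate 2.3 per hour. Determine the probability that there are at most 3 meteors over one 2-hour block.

Over the interval, μ = 2.3 × 2 = 4.6 (a 2-hour block = 2 hours).
P(N ≤ 3) = Σ_{j=0}^{3} e^(−μ) μ^j/j! ≈ 0.3257.

0.3257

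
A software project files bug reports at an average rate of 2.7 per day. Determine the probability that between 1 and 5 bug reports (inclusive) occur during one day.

With mean μ = 2.7 per day,
P(1 ≤ N ≤ 5) = Σ_{j=1}^{5} e^(−2.7) · 2.7^j/j! ≈ 0.8761.

0.8761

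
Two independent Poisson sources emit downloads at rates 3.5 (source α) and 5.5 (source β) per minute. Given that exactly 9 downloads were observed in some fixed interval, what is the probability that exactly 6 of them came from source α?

0.0663

Given the total, each event is independently from source α with probability p = λ_α/(λ_α+λ_β) = 3.5/9 ≈ 0.3889.
So K ~ Binomial(9, 3.5/9): P(K = 6) = C(9,6) · (3.5/9)^6 · (5.5/9)^3 ≈ 0.0663.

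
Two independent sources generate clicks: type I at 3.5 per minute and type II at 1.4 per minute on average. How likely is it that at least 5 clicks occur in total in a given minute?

Independent Poisson processes superpose: combined rate λ = 3.5 + 1.4 = 4.9 per minute.
So μ = 4.9.
P(N ≥ 5) = 1 − P(N ≤ 4) ≈ 0.5418.

0.5418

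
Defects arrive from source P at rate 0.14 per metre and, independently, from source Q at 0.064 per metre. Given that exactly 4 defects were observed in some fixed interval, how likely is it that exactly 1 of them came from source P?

0.0848

Given the total, each event is independently from source P with probability p = λ_P/(λ_P+λ_Q) = 0.14/0.204 ≈ 0.6863.
So K ~ Binomial(4, 0.14/0.204): P(K = 1) = C(4,1) · (0.14/0.204)^1 · (0.064/0.204)^3 ≈ 0.0848.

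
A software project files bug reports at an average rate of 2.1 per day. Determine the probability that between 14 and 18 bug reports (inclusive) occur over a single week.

0.4476

Over the interval, μ = 2.1 × 7 = 14.7 (a week = 7 days).
P(14 ≤ N ≤ 18) = Σ_{j=14}^{18} e^(−14.7) · 14.7^j/j! ≈ 0.4476.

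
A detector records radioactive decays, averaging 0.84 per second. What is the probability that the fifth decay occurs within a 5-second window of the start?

Over the interval, μ = 0.84 × 5 = 4.2 (a 5-second window = 5 seconds).
The fifth arrival falls in the interval iff at least 5 events occur there: P(S_5 ≤ t) = P(N ≥ 5) = 1 − P(N ≤ 4) ≈ 0.4102.

0.4102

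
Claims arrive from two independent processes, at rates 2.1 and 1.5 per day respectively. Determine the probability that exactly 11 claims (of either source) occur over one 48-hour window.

0.0504

Independent Poisson processes superpose: combined rate λ = 2.1 + 1.5 = 3.6 per day.
Over the interval, μ = 3.6 × 2 = 7.2 (a 48-hour window = 2 days).
P(N = 11) = e^(−7.2) · 7.2^11/11! ≈ 0.0504.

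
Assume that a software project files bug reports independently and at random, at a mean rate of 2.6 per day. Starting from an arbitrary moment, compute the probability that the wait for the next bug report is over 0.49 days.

The wait for the next event is exponential with rate λ = 2.6 per day.
P(T > 0.49) = e^(−λt) = e^(−2.6 × 0.49) = e^(−1.274) ≈ 0.2797.

0.2797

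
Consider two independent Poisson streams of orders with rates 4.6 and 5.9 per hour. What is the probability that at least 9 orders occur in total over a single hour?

Independent Poisson processes superpose: combined rate λ = 4.6 + 5.9 = 10.5 per hour.
So μ = 10.5.
P(N ≥ 9) = 1 − P(N ≤ 8) ≈ 0.7206.

0.7206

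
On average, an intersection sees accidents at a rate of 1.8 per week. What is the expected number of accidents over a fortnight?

E[N] = λt = 1.8 × 2 = 3.6 (a fortnight = 2 weeks).

3.6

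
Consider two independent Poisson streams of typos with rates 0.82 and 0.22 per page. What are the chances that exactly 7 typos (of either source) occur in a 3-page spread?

Independent Poisson processes superpose: combined rate λ = 0.82 + 0.22 = 1.04 per page.
Over the interval, μ = 1.04 × 3 = 3.12 (a 3-page spread = 3 pages).
P(N = 7) = e^(−3.12) · 3.12^7/7! ≈ 0.0252.

0.0252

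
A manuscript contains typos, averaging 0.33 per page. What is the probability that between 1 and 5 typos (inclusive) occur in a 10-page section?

0.8460

Over the interval, μ = 0.33 × 10 = 3.3 (a 10-page section = 10 pages).
P(1 ≤ N ≤ 5) = Σ_{j=1}^{5} e^(−3.3) · 3.3^j/j! ≈ 0.8460.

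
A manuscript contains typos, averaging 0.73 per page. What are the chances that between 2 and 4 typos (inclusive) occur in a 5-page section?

Over the interval, μ = 0.73 × 5 = 3.65 (a 5-page section = 5 pages).
P(2 ≤ N ≤ 4) = Σ_{j=2}^{4} e^(−3.65) · 3.65^j/j! ≈ 0.5760.

0.5760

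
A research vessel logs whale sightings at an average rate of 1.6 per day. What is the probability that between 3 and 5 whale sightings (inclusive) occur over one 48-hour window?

0.5147

Over the interval, μ = 1.6 × 2 = 3.2 (a 48-hour window = 2 days).
P(3 ≤ N ≤ 5) = Σ_{j=3}^{5} e^(−3.2) · 3.2^j/j! ≈ 0.5147.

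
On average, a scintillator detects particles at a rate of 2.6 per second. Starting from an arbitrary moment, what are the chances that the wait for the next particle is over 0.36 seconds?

0.3922

The wait for the next event is exponential with rate λ = 2.6 per second.
P(T > 0.36) = e^(−λt) = e^(−2.6 × 0.36) = e^(−0.936) ≈ 0.3922.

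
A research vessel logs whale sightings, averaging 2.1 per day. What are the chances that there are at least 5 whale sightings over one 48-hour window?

Over the interval, μ = 2.1 × 2 = 4.2 (a 48-hour window = 2 days).
P(N ≥ 5) = 1 − P(N ≤ 4) = 1 − Σ_{j=0}^{4} e^(−μ) μ^j/j! ≈ 0.4102.

0.4102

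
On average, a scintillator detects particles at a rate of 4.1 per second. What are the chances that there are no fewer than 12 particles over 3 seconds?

0.5722

Over the interval, μ = 4.1 × 3 = 12.3 (3 seconds).
P(N ≥ 12) = 1 − P(N ≤ 11) = 1 − Σ_{j=0}^{11} e^(−μ) μ^j/j! ≈ 0.5722.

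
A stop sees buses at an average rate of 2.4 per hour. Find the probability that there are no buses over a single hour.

0.0907

With mean μ = 2.4 per hour,
P(N = 0) = e^(−μ) μ^0/0! = e^(−2.4) · 2.4^0/1 ≈ 0.0907.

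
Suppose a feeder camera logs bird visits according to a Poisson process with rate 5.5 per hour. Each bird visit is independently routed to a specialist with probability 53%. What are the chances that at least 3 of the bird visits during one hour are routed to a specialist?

Thinning: the bird visits that are routed to a specialist themselves form a Poisson process with rate 0.53 × 5.5 = 2.915 per hour.
So μ = 2.915.
P(N ≥ 3) = 1 − P(N ≤ 2) ≈ 0.5575.

0.5575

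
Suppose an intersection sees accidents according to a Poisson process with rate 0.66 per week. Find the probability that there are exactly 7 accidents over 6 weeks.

0.0578

Over the interval, μ = 0.66 × 6 = 3.96 (6 weeks).
P(N = 7) = e^(−μ) μ^7/7! = e^(−3.96) · 3.96^7/5040 ≈ 0.0578.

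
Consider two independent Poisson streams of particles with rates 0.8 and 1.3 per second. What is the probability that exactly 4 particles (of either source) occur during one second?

0.0992

Independent Poisson processes superpose: combined rate λ = 0.8 + 1.3 = 2.1 per second.
So μ = 2.1.
P(N = 4) = e^(−2.1) · 2.1^4/4! ≈ 0.0992.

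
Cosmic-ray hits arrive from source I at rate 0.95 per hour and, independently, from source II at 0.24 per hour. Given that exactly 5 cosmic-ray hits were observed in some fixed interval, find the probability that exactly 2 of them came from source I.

Given the total, each event is independently from source I with probability p = λ_I/(λ_I+λ_II) = 0.95/1.19 ≈ 0.7983.
So K ~ Binomial(5, 0.95/1.19): P(K = 2) = C(5,2) · (0.95/1.19)^2 · (0.24/1.19)^3 ≈ 0.0523.

0.0523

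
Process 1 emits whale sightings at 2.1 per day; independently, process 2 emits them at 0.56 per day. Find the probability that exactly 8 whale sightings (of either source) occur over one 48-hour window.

Independent Poisson processes superpose: combined rate λ = 2.1 + 0.56 = 2.66 per day.
Over the interval, μ = 2.66 × 2 = 5.32 (a 48-hour window = 2 days).
P(N = 8) = e^(−5.32) · 5.32^8/8! ≈ 0.0779.

0.0779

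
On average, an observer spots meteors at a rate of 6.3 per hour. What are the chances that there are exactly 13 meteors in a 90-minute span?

Over the interval, μ = 6.3 × 1.5 = 9.45 (a 90-minute span = 1.5 hours).
P(N = 13) = e^(−μ) μ^13/13! = e^(−9.45) · 9.45^13/6227020800 ≈ 0.0606.

0.0606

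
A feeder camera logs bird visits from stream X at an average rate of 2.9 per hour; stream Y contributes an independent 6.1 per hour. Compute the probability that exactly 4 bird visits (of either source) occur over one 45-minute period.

0.1013

Independent Poisson processes superpose: combined rate λ = 2.9 + 6.1 = 9 per hour.
Over the interval, μ = 9 × 0.75 = 6.75 (a 45-minute period = 0.75 hours).
P(N = 4) = e^(−6.75) · 6.75^4/4! ≈ 0.1013.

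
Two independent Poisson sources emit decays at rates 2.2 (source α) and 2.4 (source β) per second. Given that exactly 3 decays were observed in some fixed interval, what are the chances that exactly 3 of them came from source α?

0.1094

Given the total, each event is independently from source α with probability p = λ_α/(λ_α+λ_β) = 2.2/4.6 ≈ 0.4783.
So K ~ Binomial(3, 2.2/4.6): P(K = 3) = C(3,3) · (2.2/4.6)^3 · (2.4/4.6)^0 ≈ 0.1094.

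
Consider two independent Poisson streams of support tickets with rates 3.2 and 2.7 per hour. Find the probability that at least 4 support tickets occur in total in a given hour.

Independent Poisson processes superpose: combined rate λ = 3.2 + 2.7 = 5.9 per hour.
So μ = 5.9.
P(N ≥ 4) = 1 − P(N ≤ 3) ≈ 0.8396.

0.8396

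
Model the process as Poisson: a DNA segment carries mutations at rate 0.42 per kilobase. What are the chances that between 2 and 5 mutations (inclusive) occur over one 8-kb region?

0.7241

Over the interval, μ = 0.42 × 8 = 3.36 (an 8-kb region = 8 kilobases).
P(2 ≤ N ≤ 5) = Σ_{j=2}^{5} e^(−3.36) · 3.36^j/j! ≈ 0.7241.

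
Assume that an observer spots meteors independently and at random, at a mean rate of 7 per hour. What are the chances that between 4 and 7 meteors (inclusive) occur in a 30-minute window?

Over the interval, μ = 7 × 0.5 = 3.5 (a 30-minute window = 0.5 hours).
P(4 ≤ N ≤ 7) = Σ_{j=4}^{7} e^(−3.5) · 3.5^j/j! ≈ 0.4366.

0.4366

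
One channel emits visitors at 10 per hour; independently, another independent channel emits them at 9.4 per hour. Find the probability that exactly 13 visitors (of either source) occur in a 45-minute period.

Independent Poisson processes superpose: combined rate λ = 10 + 9.4 = 19.4 per hour.
Over the interval, μ = 19.4 × 0.75 = 14.55 (a 45-minute period = 0.75 hours).
P(N = 13) = e^(−14.55) · 14.55^13/13! ≈ 0.1009.

0.1009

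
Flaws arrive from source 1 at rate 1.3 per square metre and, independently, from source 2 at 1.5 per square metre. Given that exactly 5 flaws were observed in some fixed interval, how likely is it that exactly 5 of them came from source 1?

0.0216

Given the total, each event is independently from source 1 with probability p = λ_1/(λ_1+λ_2) = 1.3/2.8 ≈ 0.4643.
So K ~ Binomial(5, 1.3/2.8): P(K = 5) = C(5,5) · (1.3/2.8)^5 · (1.5/2.8)^0 ≈ 0.0216.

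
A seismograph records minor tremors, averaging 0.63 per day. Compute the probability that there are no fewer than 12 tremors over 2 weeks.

0.1799

Over the interval, μ = 0.63 × 14 = 8.82 (2 weeks = 14 days).
P(N ≥ 12) = 1 − P(N ≤ 11) = 1 − Σ_{j=0}^{11} e^(−μ) μ^j/j! ≈ 0.1799.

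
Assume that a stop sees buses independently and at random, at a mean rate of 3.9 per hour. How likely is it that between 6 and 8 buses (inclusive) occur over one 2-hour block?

0.4102

Over the interval, μ = 3.9 × 2 = 7.8 (a 2-hour block = 2 hours).
P(6 ≤ N ≤ 8) = Σ_{j=6}^{8} e^(−7.8) · 7.8^j/j! ≈ 0.4102.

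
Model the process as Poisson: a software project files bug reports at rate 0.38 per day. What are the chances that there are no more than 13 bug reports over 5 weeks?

0.5401

Over the interval, μ = 0.38 × 35 = 13.3 (5 weeks = 35 days).
P(N ≤ 13) = Σ_{j=0}^{13} e^(−μ) μ^j/j! ≈ 0.5401.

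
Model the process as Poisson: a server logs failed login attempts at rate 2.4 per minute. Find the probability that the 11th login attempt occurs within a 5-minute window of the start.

Over the interval, μ = 2.4 × 5 = 12 (a 5-minute window = 5 minutes).
The 11th arrival falls in the interval iff at least 11 events occur there: P(S_11 ≤ t) = P(N ≥ 11) = 1 − P(N ≤ 10) ≈ 0.6528.

0.6528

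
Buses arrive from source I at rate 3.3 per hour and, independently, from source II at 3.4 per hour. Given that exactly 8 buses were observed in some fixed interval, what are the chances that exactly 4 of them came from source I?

0.2732

Given the total, each event is independently from source I with probability p = λ_I/(λ_I+λ_II) = 3.3/6.7 ≈ 0.4925.
So K ~ Binomial(8, 3.3/6.7): P(K = 4) = C(8,4) · (3.3/6.7)^4 · (3.4/6.7)^4 ≈ 0.2732.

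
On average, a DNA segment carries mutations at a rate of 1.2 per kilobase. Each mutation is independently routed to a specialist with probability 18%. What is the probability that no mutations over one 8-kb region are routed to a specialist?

Thinning: the mutations that are routed to a specialist themselves form a Poisson process with rate 0.18 × 1.2 = 0.216 per kilobase.
Over the interval, μ = 0.216 × 8 = 1.728 (an 8-kb region = 8 kilobases).
P(N = 0) = e^(−1.728) · 1.728^0/0! ≈ 0.1776.

0.1776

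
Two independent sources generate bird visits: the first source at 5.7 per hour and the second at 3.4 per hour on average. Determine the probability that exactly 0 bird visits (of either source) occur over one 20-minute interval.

0.0482

Independent Poisson processes superpose: combined rate λ = 5.7 + 3.4 = 9.1 per hour.
Over the interval, μ = 9.1 × 1/3 ≈ 3.03333 (a 20-minute interval = 1/3 hours).
P(N = 0) = e^(−3.03333) · 3.03333^0/0! ≈ 0.0482.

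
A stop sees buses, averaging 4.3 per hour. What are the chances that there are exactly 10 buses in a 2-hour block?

Over the interval, μ = 4.3 × 2 = 8.6 (a 2-hour block = 2 hours).
P(N = 10) = e^(−μ) μ^10/10! = e^(−8.6) · 8.6^10/3628800 ≈ 0.1123.

0.1123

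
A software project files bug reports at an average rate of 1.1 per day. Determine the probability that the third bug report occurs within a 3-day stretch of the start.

0.6406

Over the interval, μ = 1.1 × 3 = 3.3 (a 3-day stretch = 3 days).
The third arrival falls in the interval iff at least 3 events occur there: P(S_3 ≤ t) = P(N ≥ 3) = 1 − P(N ≤ 2) ≈ 0.6406.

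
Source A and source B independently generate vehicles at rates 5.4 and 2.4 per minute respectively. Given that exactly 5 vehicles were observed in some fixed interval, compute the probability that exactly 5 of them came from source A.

Given the total, each event is independently from source A with probability p = λ_A/(λ_A+λ_B) = 5.4/7.8 ≈ 0.6923.
So K ~ Binomial(5, 5.4/7.8): P(K = 5) = C(5,5) · (5.4/7.8)^5 · (2.4/7.8)^0 ≈ 0.1590.

0.1590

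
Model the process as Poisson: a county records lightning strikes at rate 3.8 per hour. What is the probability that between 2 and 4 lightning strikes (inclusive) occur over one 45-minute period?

0.6171

Over the interval, μ = 3.8 × 0.75 = 2.85 (a 45-minute period = 0.75 hours).
P(2 ≤ N ≤ 4) = Σ_{j=2}^{4} e^(−2.85) · 2.85^j/j! ≈ 0.6171.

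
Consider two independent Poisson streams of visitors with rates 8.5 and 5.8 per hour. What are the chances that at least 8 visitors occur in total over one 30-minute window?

0.4236

Independent Poisson processes superpose: combined rate λ = 8.5 + 5.8 = 14.3 per hour.
Over the interval, μ = 14.3 × 0.5 = 7.15 (a 30-minute window = 0.5 hours).
P(N ≥ 8) = 1 − P(N ≤ 7) ≈ 0.4236.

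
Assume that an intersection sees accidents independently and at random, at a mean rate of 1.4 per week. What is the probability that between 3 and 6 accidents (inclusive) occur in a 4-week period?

0.5879

Over the interval, μ = 1.4 × 4 = 5.6 (a 4-week period = 4 weeks).
P(3 ≤ N ≤ 6) = Σ_{j=3}^{6} e^(−5.6) · 5.6^j/j! ≈ 0.5879.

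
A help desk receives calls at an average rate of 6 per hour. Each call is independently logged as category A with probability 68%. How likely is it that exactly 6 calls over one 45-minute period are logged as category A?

0.0535

Thinning: the calls that are logged as category A themselves form a Poisson process with rate 0.68 × 6 = 4.08 per hour.
Over the interval, μ = 4.08 × 0.75 = 3.06 (a 45-minute period = 0.75 hours).
P(N = 6) = e^(−3.06) · 3.06^6/6! ≈ 0.0535.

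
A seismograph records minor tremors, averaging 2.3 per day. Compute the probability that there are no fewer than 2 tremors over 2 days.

Over the interval, μ = 2.3 × 2 = 4.6 (2 days).
P(N ≥ 2) = 1 − P(N ≤ 1) = 1 − Σ_{j=0}^{1} e^(−μ) μ^j/j! ≈ 0.9437.

0.9437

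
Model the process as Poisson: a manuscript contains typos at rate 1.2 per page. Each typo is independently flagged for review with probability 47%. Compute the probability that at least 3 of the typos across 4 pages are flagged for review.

Thinning: the typos that are flagged for review themselves form a Poisson process with rate 0.47 × 1.2 = 0.564 per page.
Over the interval, μ = 0.564 × 4 = 2.256 (4 pages).
P(N ≥ 3) = 1 − P(N ≤ 2) ≈ 0.3923.

0.3923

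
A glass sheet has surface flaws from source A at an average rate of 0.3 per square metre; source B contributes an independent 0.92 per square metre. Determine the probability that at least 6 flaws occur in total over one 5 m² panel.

Independent Poisson processes superpose: combined rate λ = 0.3 + 0.92 = 1.22 per square metre.
Over the interval, μ = 1.22 × 5 = 6.1 (a 5 m² panel = 5 square metres).
P(N ≥ 6) = 1 − P(N ≤ 5) ≈ 0.5702.

0.5702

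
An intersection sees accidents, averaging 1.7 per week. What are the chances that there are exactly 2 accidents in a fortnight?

Over the interval, μ = 1.7 × 2 = 3.4 (a fortnight = 2 weeks).
P(N = 2) = e^(−μ) μ^2/2! = e^(−3.4) · 3.4^2/2 ≈ 0.1929.

0.1929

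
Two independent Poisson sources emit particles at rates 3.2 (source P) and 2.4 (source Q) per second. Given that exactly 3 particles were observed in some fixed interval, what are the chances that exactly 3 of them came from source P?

Given the total, each event is independently from source P with probability p = λ_P/(λ_P+λ_Q) = 3.2/5.6 ≈ 0.5714.
So K ~ Binomial(3, 3.2/5.6): P(K = 3) = C(3,3) · (3.2/5.6)^3 · (2.4/5.6)^0 ≈ 0.1866.

0.1866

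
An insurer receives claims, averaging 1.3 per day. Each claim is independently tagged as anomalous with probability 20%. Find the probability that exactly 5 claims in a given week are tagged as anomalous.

0.0270

Thinning: the claims that are tagged as anomalous themselves form a Poisson process with rate 0.2 × 1.3 = 0.26 per day.
Over the interval, μ = 0.26 × 7 = 1.82 (a week = 7 days).
P(N = 5) = e^(−1.82) · 1.82^5/5! ≈ 0.0270.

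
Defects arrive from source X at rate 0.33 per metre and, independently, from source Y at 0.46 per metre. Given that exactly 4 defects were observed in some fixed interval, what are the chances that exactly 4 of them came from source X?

Given the total, each event is independently from source X with probability p = λ_X/(λ_X+λ_Y) = 0.33/0.79 ≈ 0.4177.
So K ~ Binomial(4, 0.33/0.79): P(K = 4) = C(4,4) · (0.33/0.79)^4 · (0.46/0.79)^0 ≈ 0.0304.

0.0304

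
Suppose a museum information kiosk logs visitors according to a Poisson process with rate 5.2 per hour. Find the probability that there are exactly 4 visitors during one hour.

0.1681

With mean μ = 5.2 per hour,
P(N = 4) = e^(−μ) μ^4/4! = e^(−5.2) · 5.2^4/24 ≈ 0.1681.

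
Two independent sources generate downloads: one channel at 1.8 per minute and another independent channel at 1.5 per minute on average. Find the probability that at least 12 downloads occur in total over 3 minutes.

0.2919

Independent Poisson processes superpose: combined rate λ = 1.8 + 1.5 = 3.3 per minute.
Over the interval, μ = 3.3 × 3 = 9.9 (3 minutes).
P(N ≥ 12) = 1 − P(N ≤ 11) ≈ 0.2919.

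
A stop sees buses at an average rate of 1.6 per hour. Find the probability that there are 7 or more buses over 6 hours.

Over the interval, μ = 1.6 × 6 = 9.6 (6 hours).
P(N ≥ 7) = 1 − P(N ≤ 6) = 1 − Σ_{j=0}^{6} e^(−μ) μ^j/j! ≈ 0.8426.

0.8426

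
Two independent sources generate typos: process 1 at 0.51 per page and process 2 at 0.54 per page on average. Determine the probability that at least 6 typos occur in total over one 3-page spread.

Independent Poisson processes superpose: combined rate λ = 0.51 + 0.54 = 1.05 per page.
Over the interval, μ = 1.05 × 3 = 3.15 (a 3-page spread = 3 pages).
P(N ≥ 6) = 1 − P(N ≤ 5) ≈ 0.0998.

0.0998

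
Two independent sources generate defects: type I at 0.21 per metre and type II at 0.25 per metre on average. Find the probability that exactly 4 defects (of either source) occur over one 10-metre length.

0.1875

Independent Poisson processes superpose: combined rate λ = 0.21 + 0.25 = 0.46 per metre.
Over the interval, μ = 0.46 × 10 = 4.6 (a 10-metre length = 10 metres).
P(N = 4) = e^(−4.6) · 4.6^4/4! ≈ 0.1875.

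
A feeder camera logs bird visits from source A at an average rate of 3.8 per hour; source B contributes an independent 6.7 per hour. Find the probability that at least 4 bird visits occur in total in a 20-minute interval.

0.4634

Independent Poisson processes superpose: combined rate λ = 3.8 + 6.7 = 10.5 per hour.
Over the interval, μ = 10.5 × 1/3 = 3.5 (a 20-minute interval = 1/3 hours).
P(N ≥ 4) = 1 − P(N ≤ 3) ≈ 0.4634.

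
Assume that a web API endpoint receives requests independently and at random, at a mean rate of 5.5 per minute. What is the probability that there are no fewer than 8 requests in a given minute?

0.1905

With mean μ = 5.5 per minute,
P(N ≥ 8) = 1 − P(N ≤ 7) = 1 − Σ_{j=0}^{7} e^(−μ) μ^j/j! ≈ 0.1905.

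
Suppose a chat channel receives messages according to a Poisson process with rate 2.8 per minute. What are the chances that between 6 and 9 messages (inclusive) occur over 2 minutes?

0.4290

Over the interval, μ = 2.8 × 2 = 5.6 (2 minutes).
P(6 ≤ N ≤ 9) = Σ_{j=6}^{9} e^(−5.6) · 5.6^j/j! ≈ 0.4290.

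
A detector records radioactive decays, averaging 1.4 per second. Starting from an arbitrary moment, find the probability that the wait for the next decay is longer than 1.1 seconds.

0.2144

The wait for the next event is exponential with rate λ = 1.4 per second.
P(T > 1.1) = e^(−λt) = e^(−1.4 × 1.1) = e^(−1.54) ≈ 0.2144.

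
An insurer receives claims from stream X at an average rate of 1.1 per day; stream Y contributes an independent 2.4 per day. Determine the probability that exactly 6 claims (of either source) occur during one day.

Independent Poisson processes superpose: combined rate λ = 1.1 + 2.4 = 3.5 per day.
So μ = 3.5.
P(N = 6) = e^(−3.5) · 3.5^6/6! ≈ 0.0771.

0.0771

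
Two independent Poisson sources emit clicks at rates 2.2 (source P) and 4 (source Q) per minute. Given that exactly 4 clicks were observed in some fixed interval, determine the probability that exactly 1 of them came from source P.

0.3811

Given the total, each event is independently from source P with probability p = λ_P/(λ_P+λ_Q) = 2.2/6.2 ≈ 0.3548.
So K ~ Binomial(4, 2.2/6.2): P(K = 1) = C(4,1) · (2.2/6.2)^1 · (4/6.2)^3 ≈ 0.3811.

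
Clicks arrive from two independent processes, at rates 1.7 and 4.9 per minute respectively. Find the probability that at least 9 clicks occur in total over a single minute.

Independent Poisson processes superpose: combined rate λ = 1.7 + 4.9 = 6.6 per minute.
So μ = 6.6.
P(N ≥ 9) = 1 − P(N ≤ 8) ≈ 0.2204.

0.2204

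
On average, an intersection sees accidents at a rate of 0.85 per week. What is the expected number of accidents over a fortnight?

E[N] = λt = 0.85 × 2 = 1.7 (a fortnight = 2 weeks).

1.7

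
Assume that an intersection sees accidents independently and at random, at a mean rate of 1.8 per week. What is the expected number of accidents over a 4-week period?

7.2

E[N] = λt = 1.8 × 4 = 7.2 (a 4-week period = 4 weeks).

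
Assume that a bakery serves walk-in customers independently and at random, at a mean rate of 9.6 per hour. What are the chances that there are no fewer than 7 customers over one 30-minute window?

Over the interval, μ = 9.6 × 0.5 = 4.8 (a 30-minute window = 0.5 hours).
P(N ≥ 7) = 1 − P(N ≤ 6) = 1 − Σ_{j=0}^{6} e^(−μ) μ^j/j! ≈ 0.2092.

0.2092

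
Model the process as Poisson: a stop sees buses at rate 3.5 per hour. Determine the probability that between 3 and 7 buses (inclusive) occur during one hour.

With mean μ = 3.5 per hour,
P(3 ≤ N ≤ 7) = Σ_{j=3}^{7} e^(−3.5) · 3.5^j/j! ≈ 0.6524.

0.6524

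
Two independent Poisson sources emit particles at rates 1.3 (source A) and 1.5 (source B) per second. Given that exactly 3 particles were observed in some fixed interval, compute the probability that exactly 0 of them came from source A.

0.1537

Given the total, each event is independently from source A with probability p = λ_A/(λ_A+λ_B) = 1.3/2.8 ≈ 0.4643.
So K ~ Binomial(3, 1.3/2.8): P(K = 0) = C(3,0) · (1.3/2.8)^0 · (1.5/2.8)^3 ≈ 0.1537.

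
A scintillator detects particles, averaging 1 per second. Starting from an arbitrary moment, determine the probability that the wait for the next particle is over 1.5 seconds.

The wait for the next event is exponential with rate λ = 1 per second.
P(T > 1.5) = e^(−λt) = e^(−1 × 1.5) = e^(−1.5) ≈ 0.2231.

0.2231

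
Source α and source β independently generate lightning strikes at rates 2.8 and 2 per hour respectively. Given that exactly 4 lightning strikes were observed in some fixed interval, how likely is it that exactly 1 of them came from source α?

0.1688

Given the total, each event is independently from source α with probability p = λ_α/(λ_α+λ_β) = 2.8/4.8 ≈ 0.5833.
So K ~ Binomial(4, 2.8/4.8): P(K = 1) = C(4,1) · (2.8/4.8)^1 · (2/4.8)^3 ≈ 0.1688.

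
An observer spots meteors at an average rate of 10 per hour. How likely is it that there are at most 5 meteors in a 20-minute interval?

0.8788

Over the interval, μ = 10 × 1/3 ≈ 3.33333 (a 20-minute interval = 1/3 hours).
P(N ≤ 5) = Σ_{j=0}^{5} e^(−μ) μ^j/j! ≈ 0.8788.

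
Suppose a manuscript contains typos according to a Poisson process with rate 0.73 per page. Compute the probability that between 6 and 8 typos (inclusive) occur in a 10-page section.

0.4252

Over the interval, μ = 0.73 × 10 = 7.3 (a 10-page section = 10 pages).
P(6 ≤ N ≤ 8) = Σ_{j=6}^{8} e^(−7.3) · 7.3^j/j! ≈ 0.4252.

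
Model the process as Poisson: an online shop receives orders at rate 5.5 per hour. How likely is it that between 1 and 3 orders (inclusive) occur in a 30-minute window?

0.6391

Over the interval, μ = 5.5 × 0.5 = 2.75 (a 30-minute window = 0.5 hours).
P(1 ≤ N ≤ 3) = Σ_{j=1}^{3} e^(−2.75) · 2.75^j/j! ≈ 0.6391.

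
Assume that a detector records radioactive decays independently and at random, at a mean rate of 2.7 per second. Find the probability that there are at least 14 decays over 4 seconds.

0.2005

Over the interval, μ = 2.7 × 4 = 10.8 (4 seconds).
P(N ≥ 14) = 1 − P(N ≤ 13) = 1 − Σ_{j=0}^{13} e^(−μ) μ^j/j! ≈ 0.2005.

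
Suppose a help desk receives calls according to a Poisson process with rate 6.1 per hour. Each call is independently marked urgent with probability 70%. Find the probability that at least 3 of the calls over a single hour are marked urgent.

0.7989

Thinning: the calls that are marked urgent themselves form a Poisson process with rate 0.7 × 6.1 = 4.27 per hour.
So μ = 4.27.
P(N ≥ 3) = 1 − P(N ≤ 2) ≈ 0.7989.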